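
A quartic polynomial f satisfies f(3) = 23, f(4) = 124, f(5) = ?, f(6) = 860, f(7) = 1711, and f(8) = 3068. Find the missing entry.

371

On equispaced nodes a degree-4 polynomial has vanishing fifth forward difference, so
  - f(3) + 5·f(4) - 10·f(5) + 10·f(6) - 5·f(7) + f(8) = 0.
Substituting the known values and solving for f(5):
  -10·f(5) = -3710
  f(5) = 371.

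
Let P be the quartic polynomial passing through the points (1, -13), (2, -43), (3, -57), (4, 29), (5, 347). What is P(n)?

Write P(n) = an^4 + bn^3 + cn^2 + dn + e. Substituting each data point gives a linear system:
  a + b + c + d + e = -13
  16a + 8b + 4c + 2d + e = -43
  81a + 27b + 9c + 3d + e = -57
  256a + 64b + 16c + 4d + e = 29
  625a + 125b + 25c + 5d + e = 347
Solving the system yields a = 2, b = -6, c = -6, d = 0, e = -3.
So P(n) = 2n^4 - 6n^3 - 6n^2 - 3.
Check: P(3) = -57. ✓

P(n) = 2n^4 - 6n^3 - 6n^2 - 3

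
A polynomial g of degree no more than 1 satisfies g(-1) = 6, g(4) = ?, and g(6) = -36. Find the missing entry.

The 2 known points determine the degree-1 polynomial uniquely.
Write g(x) = ax + b. Substituting each data point gives a linear system:
  -a + b = 6
  6a + b = -36
Solving the system yields a = -6, b = 0.
So g(x) = -6x.
Then g(4) = -24.

-24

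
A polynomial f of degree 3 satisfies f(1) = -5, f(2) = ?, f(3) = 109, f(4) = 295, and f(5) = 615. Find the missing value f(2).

The 4 known points determine the degree-3 polynomial uniquely.
Write f(n) = an^3 + bn^2 + cn + d. Substituting each data point gives a linear system:
  a + b + c + d = -5
  27a + 9b + 3c + d = 109
  64a + 16b + 4c + d = 295
  125a + 25b + 5c + d = 615
Solving the system yields a = 6, b = -5, c = -1, d = -5.
So f(n) = 6n³ - 5n² - n - 5.
Then f(2) = 21.

21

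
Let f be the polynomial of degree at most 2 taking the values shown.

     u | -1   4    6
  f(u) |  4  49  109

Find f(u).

Using the Lagrange interpolation formula with nodes -1, 4, 6:
  L_0(u) = (u - 4)(u - 6) / 35
  L_1(u) = (u + 1)(u - 6) / -10
  L_2(u) = (u + 1)(u - 4) / 14
Then f(u) = 4·L_0(u) + 49·L_1(u) + 109·L_2(u).
Expanding and collecting terms gives f(u) = 3u^2 + 1.
Check: f(4) = 49. ✓

f(u) = 3u^2 + 1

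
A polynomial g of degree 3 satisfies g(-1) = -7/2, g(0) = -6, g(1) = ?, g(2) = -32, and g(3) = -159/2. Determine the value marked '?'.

-23/2

On equispaced nodes a degree-3 polynomial has vanishing fourth forward difference, so
  g(-1) - 4·g(0) + 6·g(1) - 4·g(2) + g(3) = 0.
Substituting the known values and solving for g(1):
  6·g(1) = -69
  g(1) = -23/2.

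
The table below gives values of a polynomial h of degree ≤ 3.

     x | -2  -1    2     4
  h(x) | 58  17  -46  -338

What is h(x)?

Write h(x) = ax^3 + bx^2 + cx + d. Substituting each data point gives a linear system:
  -8a + 4b - 2c + d = 58
  -a + b - c + d = 17
  8a + 4b + 2c + d = -46
  64a + 16b + 4c + d = -338
Solving the system yields a = -5, b = 0, c = -6, d = 6.
So h(x) = -5x³ - 6x + 6.
Check: h(-1) = 17. ✓

h(x) = -5x^3 - 6x + 6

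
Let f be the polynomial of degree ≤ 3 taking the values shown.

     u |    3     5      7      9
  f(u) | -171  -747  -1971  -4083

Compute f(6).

-1263

Using the Lagrange interpolation formula with nodes 3, 5, 7, 9:
  L_0(u) = (u - 5)(u - 7)(u - 9) / -48
  L_1(u) = (u - 3)(u - 7)(u - 9) / 16
  L_2(u) = (u - 3)(u - 5)(u - 9) / -16
  L_3(u) = (u - 3)(u - 5)(u - 7) / 48
Then f(u) = -171·L_0(u) - 747·L_1(u) - 1971·L_2(u) - 4083·L_3(u).
Expanding and collecting terms gives f(u) = -5u³ - 6u² + 5u + 3.
Evaluating at u = 6: f(6) = -1263.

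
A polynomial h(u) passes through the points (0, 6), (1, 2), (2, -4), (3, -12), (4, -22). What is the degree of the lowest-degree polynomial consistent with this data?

2

Forward differences of the values at u = 0, 1, 2, 3, 4:
  h  : 6  2  -4  -12  -22
  Δ  : -4  -6  -8  -10
  Δ^2: -2  -2  -2
  Δ^3: 0  0
  Δ^4: 0
The second differences are constant (-2) and nonzero, while all higher differences vanish, so the minimal degree is 2.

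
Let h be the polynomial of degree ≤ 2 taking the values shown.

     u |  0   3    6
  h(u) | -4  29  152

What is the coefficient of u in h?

Write h(u) = au^2 + bu + c. Substituting each data point gives a linear system:
  c = -4
  9a + 3b + c = 29
  36a + 6b + c = 152
Solving the system yields a = 5, b = -4, c = -4.
So h(u) = 5u² - 4u - 4.
The coefficient of u is -4.

-4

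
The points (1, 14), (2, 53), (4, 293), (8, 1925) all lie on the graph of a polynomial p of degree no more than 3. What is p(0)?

5

Write p(t) = at^3 + bt^2 + ct + d. Substituting each data point gives a linear system:
  a + b + c + d = 14
  8a + 4b + 2c + d = 53
  64a + 16b + 4c + d = 293
  512a + 64b + 8c + d = 1925
Solving the system yields a = 3, b = 6, c = 0, d = 5.
So p(t) = 3t^3 + 6t^2 + 5.
Then p(0) = 5.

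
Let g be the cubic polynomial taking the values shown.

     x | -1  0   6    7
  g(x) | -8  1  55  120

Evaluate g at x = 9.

Using the Lagrange interpolation formula with nodes -1, 0, 6, 7:
  L_0(x) = x(x - 6)(x - 7) / -56
  L_1(x) = (x + 1)(x - 6)(x - 7) / 42
  L_2(x) = (x + 1)x(x - 7) / -42
  L_3(x) = (x + 1)x(x - 6) / 56
Then g(x) = -8·L_0(x) + 1·L_1(x) + 55·L_2(x) + 120·L_3(x).
Expanding and collecting terms gives g(x) = x³ - 5x² + 3x + 1.
Evaluating at x = 9: g(9) = 352.

352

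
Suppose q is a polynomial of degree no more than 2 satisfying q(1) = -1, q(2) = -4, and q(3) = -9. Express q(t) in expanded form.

Using the Lagrange interpolation formula with nodes 1, 2, 3:
  L_0(t) = (t - 2)(t - 3) / 2
  L_1(t) = (t - 1)(t - 3) / -1
  L_2(t) = (t - 1)(t - 2) / 2
Then q(t) = -1·L_0(t) - 4·L_1(t) - 9·L_2(t).
Expanding and collecting terms gives q(t) = -t².
Check: q(1) = -1. ✓

q(t) = -t^2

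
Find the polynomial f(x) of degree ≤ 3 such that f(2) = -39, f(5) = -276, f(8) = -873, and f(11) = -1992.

f(x) = -x^3 - 5x^2 - 5x - 1

Write f(x) = ax^3 + bx^2 + cx + d. Substituting each data point gives a linear system:
  8a + 4b + 2c + d = -39
  125a + 25b + 5c + d = -276
  512a + 64b + 8c + d = -873
  1331a + 121b + 11c + d = -1992
Solving the system yields a = -1, b = -5, c = -5, d = -1.
So f(x) = -x³ - 5x² - 5x - 1.
Check: f(11) = -1992. ✓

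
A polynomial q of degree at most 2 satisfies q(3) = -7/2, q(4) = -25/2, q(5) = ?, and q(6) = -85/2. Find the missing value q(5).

-51/2

The 3 known points determine the degree-2 polynomial uniquely.
Write q(x) = ax^2 + bx + c. Substituting each data point gives a linear system:
  9a + 3b + c = -7/2
  16a + 4b + c = -25/2
  36a + 6b + c = -85/2
Solving the system yields a = -2, b = 5, c = -1/2.
So q(x) = -2x^2 + 5x - 1/2.
Then q(5) = -51/2.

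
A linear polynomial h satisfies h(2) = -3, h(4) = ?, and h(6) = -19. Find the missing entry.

-11

The 2 known points determine the degree-1 polynomial uniquely.
Write h(n) = an + b. Substituting each data point gives a linear system:
  2a + b = -3
  6a + b = -19
Solving the system yields a = -4, b = 5.
So h(n) = -4n + 5.
Then h(4) = -11.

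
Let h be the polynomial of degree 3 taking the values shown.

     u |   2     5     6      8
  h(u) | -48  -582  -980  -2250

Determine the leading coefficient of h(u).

Write h(u) = au^3 + bu^2 + cu + d. Substituting each data point gives a linear system:
  8a + 4b + 2c + d = -48
  125a + 25b + 5c + d = -582
  216a + 36b + 6c + d = -980
  512a + 64b + 8c + d = -2250
Solving the system yields a = -4, b = -3, c = -1, d = -2.
So h(u) = -4u^3 - 3u^2 - u - 2.
The leading coefficient is -4.

-4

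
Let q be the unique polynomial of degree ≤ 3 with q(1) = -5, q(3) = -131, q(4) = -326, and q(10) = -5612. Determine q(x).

Write q(x) = ax^3 + bx^2 + cx + d. Substituting each data point gives a linear system:
  a + b + c + d = -5
  27a + 9b + 3c + d = -131
  64a + 16b + 4c + d = -326
  1000a + 100b + 10c + d = -5612
Solving the system yields a = -6, b = 4, c = -1, d = -2.
So q(x) = -6x^3 + 4x^2 - x - 2.
Check: q(1) = -5. ✓

q(x) = -6x^3 + 4x^2 - x - 2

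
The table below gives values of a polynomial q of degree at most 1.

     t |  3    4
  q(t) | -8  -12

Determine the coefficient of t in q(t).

-4

Write q(t) = at + b. Substituting each data point gives a linear system:
  3a + b = -8
  4a + b = -12
Solving the system yields a = -4, b = 4.
So q(t) = -4t + 4.
The leading coefficient is -4.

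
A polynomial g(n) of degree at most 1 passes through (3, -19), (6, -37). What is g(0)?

-1

Write g(n) = an + b. Substituting each data point gives a linear system:
  3a + b = -19
  6a + b = -37
Solving the system yields a = -6, b = -1.
So g(n) = -6n - 1.
Then g(0) = -1.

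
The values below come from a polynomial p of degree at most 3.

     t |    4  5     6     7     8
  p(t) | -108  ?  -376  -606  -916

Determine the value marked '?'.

-214

The 4 known points determine the degree-3 polynomial uniquely.
Write p(t) = at^3 + bt^2 + ct + d. Substituting each data point gives a linear system:
  64a + 16b + 4c + d = -108
  216a + 36b + 6c + d = -376
  343a + 49b + 7c + d = -606
  512a + 64b + 8c + d = -916
Solving the system yields a = -2, b = 2, c = -2, d = -4.
So p(t) = -2t^3 + 2t^2 - 2t - 4.
Then p(5) = -214.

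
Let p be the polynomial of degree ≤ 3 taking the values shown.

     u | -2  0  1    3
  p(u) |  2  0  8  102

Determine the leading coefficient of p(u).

Write p(u) = au^3 + bu^2 + cu + d. Substituting each data point gives a linear system:
  -8a + 4b - 2c + d = 2
  d = 0
  a + b + c + d = 8
  27a + 9b + 3c + d = 102
Solving the system yields a = 2, b = 5, c = 1, d = 0.
So p(u) = 2u³ + 5u² + u.
The leading coefficient is 2.

2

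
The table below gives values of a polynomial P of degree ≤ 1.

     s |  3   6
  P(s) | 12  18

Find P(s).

Using the Lagrange interpolation formula with nodes 3, 6:
  L_0(s) = (s - 6) / -3
  L_1(s) = (s - 3) / 3
Then P(s) = 12·L_0(s) + 18·L_1(s).
Expanding and collecting terms gives P(s) = 2s + 6.
Check: P(6) = 18. ✓

P(s) = 2s + 6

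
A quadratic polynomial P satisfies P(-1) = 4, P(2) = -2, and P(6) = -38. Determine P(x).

P(x) = -x^2 - x + 4

Write P(x) = ax^2 + bx + c. Substituting each data point gives a linear system:
  a - b + c = 4
  4a + 2b + c = -2
  36a + 6b + c = -38
Solving the system yields a = -1, b = -1, c = 4.
So P(x) = -x² - x + 4.
Check: P(-1) = 4. ✓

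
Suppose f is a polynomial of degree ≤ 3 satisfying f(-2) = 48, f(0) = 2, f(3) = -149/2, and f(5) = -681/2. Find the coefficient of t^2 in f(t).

5/2

Write f(t) = at^3 + bt^2 + ct + d. Substituting each data point gives a linear system:
  -8a + 4b - 2c + d = 48
  d = 2
  27a + 9b + 3c + d = -149/2
  125a + 25b + 5c + d = -681/2
Solving the system yields a = -3, b = 5/2, c = -6, d = 2.
So f(t) = -3t^3 + (5/2)t^2 - 6t + 2.
The coefficient of t^2 is 5/2.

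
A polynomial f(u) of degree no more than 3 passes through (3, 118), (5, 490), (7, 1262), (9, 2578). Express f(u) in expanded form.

f(u) = 3u^3 + 5u^2 - u - 5

Using the Lagrange interpolation formula with nodes 3, 5, 7, 9:
  L_0(u) = (u - 5)(u - 7)(u - 9) / -48
  L_1(u) = (u - 3)(u - 7)(u - 9) / 16
  L_2(u) = (u - 3)(u - 5)(u - 9) / -16
  L_3(u) = (u - 3)(u - 5)(u - 7) / 48
Then f(u) = 118·L_0(u) + 490·L_1(u) + 1262·L_2(u) + 2578·L_3(u).
Expanding and collecting terms gives f(u) = 3u^3 + 5u^2 - u - 5.
Check: f(7) = 1262. ✓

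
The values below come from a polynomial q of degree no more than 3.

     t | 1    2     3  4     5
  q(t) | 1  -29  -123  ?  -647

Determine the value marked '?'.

-317

On equispaced nodes a degree-3 polynomial has vanishing fourth forward difference, so
  q(1) - 4·q(2) + 6·q(3) - 4·q(4) + q(5) = 0.
Substituting the known values and solving for q(4):
  -4·q(4) = 1268
  q(4) = -317.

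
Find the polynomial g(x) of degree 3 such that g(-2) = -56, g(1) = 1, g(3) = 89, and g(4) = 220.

g(x) = 4x^3 - 3x^2 + 4x - 4

Using the Lagrange interpolation formula with nodes -2, 1, 3, 4:
  L_0(x) = (x - 1)(x - 3)(x - 4) / -90
  L_1(x) = (x + 2)(x - 3)(x - 4) / 18
  L_2(x) = (x + 2)(x - 1)(x - 4) / -10
  L_3(x) = (x + 2)(x - 1)(x - 3) / 18
Then g(x) = -56·L_0(x) + 1·L_1(x) + 89·L_2(x) + 220·L_3(x).
Expanding and collecting terms gives g(x) = 4x^3 - 3x^2 + 4x - 4.
Check: g(4) = 220. ✓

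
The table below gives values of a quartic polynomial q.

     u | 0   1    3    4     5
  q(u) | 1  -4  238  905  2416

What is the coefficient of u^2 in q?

Write q(u) = au^4 + bu^3 + cu^2 + du + e. Substituting each data point gives a linear system:
  e = 1
  a + b + c + d + e = -4
  81a + 27b + 9c + 3d + e = 238
  256a + 64b + 16c + 4d + e = 905
  625a + 125b + 25c + 5d + e = 2416
Solving the system yields a = 5, b = -5, c = -3, d = -2, e = 1.
So q(u) = 5u⁴ - 5u³ - 3u² - 2u + 1.
The coefficient of u^2 is -3.

-3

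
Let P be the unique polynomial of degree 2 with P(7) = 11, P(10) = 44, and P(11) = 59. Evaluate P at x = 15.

139

Write P(x) = ax^2 + bx + c. Substituting each data point gives a linear system:
  49a + 7b + c = 11
  100a + 10b + c = 44
  121a + 11b + c = 59
Solving the system yields a = 1, b = -6, c = 4.
So P(x) = x^2 - 6x + 4.
Then P(15) = 139.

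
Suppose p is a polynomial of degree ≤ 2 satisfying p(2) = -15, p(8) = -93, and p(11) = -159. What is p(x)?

Using the Lagrange interpolation formula with nodes 2, 8, 11:
  L_0(x) = (x - 8)(x - 11) / 54
  L_1(x) = (x - 2)(x - 11) / -18
  L_2(x) = (x - 2)(x - 8) / 27
Then p(x) = -15·L_0(x) - 93·L_1(x) - 159·L_2(x).
Expanding and collecting terms gives p(x) = -x^2 - 3x - 5.
Check: p(8) = -93. ✓

p(x) = -x^2 - 3x - 5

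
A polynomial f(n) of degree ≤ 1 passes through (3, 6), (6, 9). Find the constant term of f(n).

3

Write f(n) = an + b. Substituting each data point gives a linear system:
  3a + b = 6
  6a + b = 9
Solving the system yields a = 1, b = 3.
So f(n) = n + 3.
The constant term is 3.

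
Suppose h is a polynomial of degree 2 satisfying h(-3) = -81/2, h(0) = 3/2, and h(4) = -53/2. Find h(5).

Using the Lagrange interpolation formula with nodes -3, 0, 4:
  L_0(u) = u(u - 4) / 21
  L_1(u) = (u + 3)(u - 4) / -12
  L_2(u) = (u + 3)u / 28
Then h(u) = -81/2·L_0(u) + 3/2·L_1(u) - 53/2·L_2(u).
Expanding and collecting terms gives h(u) = -3u^2 + 5u + 3/2.
Evaluating at u = 5: h(5) = -97/2.

-97/2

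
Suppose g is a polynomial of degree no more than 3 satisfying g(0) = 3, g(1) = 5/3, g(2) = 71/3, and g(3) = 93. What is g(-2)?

Write g(x) = ax^3 + bx^2 + cx + d. Substituting each data point gives a linear system:
  d = 3
  a + b + c + d = 5/3
  8a + 4b + 2c + d = 71/3
  27a + 9b + 3c + d = 93
Solving the system yields a = 4, b = -1/3, c = -5, d = 3.
So g(x) = 4x³ - (1/3)x² - 5x + 3.
Then g(-2) = -61/3.

-61/3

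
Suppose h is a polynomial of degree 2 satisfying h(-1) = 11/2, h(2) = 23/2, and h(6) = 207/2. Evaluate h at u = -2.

Using the Lagrange interpolation formula with nodes -1, 2, 6:
  L_0(u) = (u - 2)(u - 6) / 21
  L_1(u) = (u + 1)(u - 6) / -12
  L_2(u) = (u + 1)(u - 2) / 28
Then h(u) = 11/2·L_0(u) + 23/2·L_1(u) + 207/2·L_2(u).
Expanding and collecting terms gives h(u) = 3u^2 - u + 3/2.
Evaluating at u = -2: h(-2) = 31/2.

31/2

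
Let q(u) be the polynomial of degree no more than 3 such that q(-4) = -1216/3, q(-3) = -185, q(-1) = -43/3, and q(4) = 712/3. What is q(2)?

Write q(u) = au^3 + bu^2 + cu + d. Substituting each data point gives a linear system:
  -64a + 16b - 4c + d = -1216/3
  -27a + 9b - 3c + d = -185
  -a + b - c + d = -43/3
  64a + 16b + 4c + d = 712/3
Solving the system yields a = 5, b = -5, c = 1/3, d = -4.
So q(u) = 5u^3 - 5u^2 + (1/3)u - 4.
Then q(2) = 50/3.

50/3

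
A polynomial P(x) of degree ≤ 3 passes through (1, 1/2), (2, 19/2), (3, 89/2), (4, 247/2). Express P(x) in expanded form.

P(x) = 3x^3 - 5x^2 + 3x - 1/2

Using the Lagrange interpolation formula with nodes 1, 2, 3, 4:
  L_0(x) = (x - 2)(x - 3)(x - 4) / -6
  L_1(x) = (x - 1)(x - 3)(x - 4) / 2
  L_2(x) = (x - 1)(x - 2)(x - 4) / -2
  L_3(x) = (x - 1)(x - 2)(x - 3) / 6
Then P(x) = 1/2·L_0(x) + 19/2·L_1(x) + 89/2·L_2(x) + 247/2·L_3(x).
Expanding and collecting terms gives P(x) = 3x³ - 5x² + 3x - 1/2.
Check: P(3) = 89/2. ✓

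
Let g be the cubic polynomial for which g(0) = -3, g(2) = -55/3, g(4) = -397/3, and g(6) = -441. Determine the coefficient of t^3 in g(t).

-2

Write g(t) = at^3 + bt^2 + ct + d. Substituting each data point gives a linear system:
  d = -3
  8a + 4b + 2c + d = -55/3
  64a + 16b + 4c + d = -397/3
  216a + 36b + 6c + d = -441
Solving the system yields a = -2, b = -1/3, c = 1, d = -3.
So g(t) = -2t^3 - (1/3)t^2 + t - 3.
The leading coefficient is -2.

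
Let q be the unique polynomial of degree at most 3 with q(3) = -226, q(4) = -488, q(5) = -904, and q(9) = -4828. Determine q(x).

q(x) = -6x^3 - 5x^2 - 5x - 4

Write q(x) = ax^3 + bx^2 + cx + d. Substituting each data point gives a linear system:
  27a + 9b + 3c + d = -226
  64a + 16b + 4c + d = -488
  125a + 25b + 5c + d = -904
  729a + 81b + 9c + d = -4828
Solving the system yields a = -6, b = -5, c = -5, d = -4.
So q(x) = -6x^3 - 5x^2 - 5x - 4.
Check: q(3) = -226. ✓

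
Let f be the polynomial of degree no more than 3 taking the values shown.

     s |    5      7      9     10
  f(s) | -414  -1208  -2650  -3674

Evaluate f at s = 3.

-76

Write f(s) = as^3 + bs^2 + cs + d. Substituting each data point gives a linear system:
  125a + 25b + 5c + d = -414
  343a + 49b + 7c + d = -1208
  729a + 81b + 9c + d = -2650
  1000a + 100b + 10c + d = -3674
Solving the system yields a = -4, b = 3, c = 3, d = -4.
So f(s) = -4s^3 + 3s^2 + 3s - 4.
Then f(3) = -76.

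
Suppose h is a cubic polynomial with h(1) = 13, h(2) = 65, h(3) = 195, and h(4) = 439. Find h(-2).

Using the Lagrange interpolation formula with nodes 1, 2, 3, 4:
  L_0(s) = (s - 2)(s - 3)(s - 4) / -6
  L_1(s) = (s - 1)(s - 3)(s - 4) / 2
  L_2(s) = (s - 1)(s - 2)(s - 4) / -2
  L_3(s) = (s - 1)(s - 2)(s - 3) / 6
Then h(s) = 13·L_0(s) + 65·L_1(s) + 195·L_2(s) + 439·L_3(s).
Expanding and collecting terms gives h(s) = 6s^3 + 3s^2 + s + 3.
Evaluating at s = -2: h(-2) = -35.

-35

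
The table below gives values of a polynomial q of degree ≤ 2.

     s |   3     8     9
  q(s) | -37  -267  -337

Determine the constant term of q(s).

5

Write q(s) = as^2 + bs + c. Substituting each data point gives a linear system:
  9a + 3b + c = -37
  64a + 8b + c = -267
  81a + 9b + c = -337
Solving the system yields a = -4, b = -2, c = 5.
So q(s) = -4s² - 2s + 5.
The constant term is 5.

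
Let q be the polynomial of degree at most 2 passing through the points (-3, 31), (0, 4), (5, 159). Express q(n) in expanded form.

q(n) = 5n^2 + 6n + 4

Write q(n) = an^2 + bn + c. Substituting each data point gives a linear system:
  9a - 3b + c = 31
  c = 4
  25a + 5b + c = 159
Solving the system yields a = 5, b = 6, c = 4.
So q(n) = 5n² + 6n + 4.
Check: q(0) = 4. ✓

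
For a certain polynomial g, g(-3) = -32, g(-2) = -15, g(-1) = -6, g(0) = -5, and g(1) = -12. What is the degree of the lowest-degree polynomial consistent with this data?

Forward differences of the values at x = -3, -2, -1, 0, 1:
  g  : -32  -15  -6  -5  -12
  Δ  : 17  9  1  -7
  Δ^2: -8  -8  -8
  Δ^3: 0  0
  Δ^4: 0
The second differences are constant (-8) and nonzero, while all higher differences vanish, so the minimal degree is 2.

2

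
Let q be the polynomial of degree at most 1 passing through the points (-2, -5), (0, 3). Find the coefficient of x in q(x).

4

Write q(x) = ax + b. Substituting each data point gives a linear system:
  -2a + b = -5
  b = 3
Solving the system yields a = 4, b = 3.
So q(x) = 4x + 3.
The leading coefficient is 4.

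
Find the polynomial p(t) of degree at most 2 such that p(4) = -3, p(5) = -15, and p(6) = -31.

p(t) = -2t^2 + 6t + 5

Using the Lagrange interpolation formula with nodes 4, 5, 6:
  L_0(t) = (t - 5)(t - 6) / 2
  L_1(t) = (t - 4)(t - 6) / -1
  L_2(t) = (t - 4)(t - 5) / 2
Then p(t) = -3·L_0(t) - 15·L_1(t) - 31·L_2(t).
Expanding and collecting terms gives p(t) = -2t² + 6t + 5.
Check: p(5) = -15. ✓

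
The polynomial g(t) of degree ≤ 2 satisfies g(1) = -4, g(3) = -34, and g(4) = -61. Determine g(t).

g(t) = -4t^2 + t - 1

Using the Lagrange interpolation formula with nodes 1, 3, 4:
  L_0(t) = (t - 3)(t - 4) / 6
  L_1(t) = (t - 1)(t - 4) / -2
  L_2(t) = (t - 1)(t - 3) / 3
Then g(t) = -4·L_0(t) - 34·L_1(t) - 61·L_2(t).
Expanding and collecting terms gives g(t) = -4t² + t - 1.
Check: g(1) = -4. ✓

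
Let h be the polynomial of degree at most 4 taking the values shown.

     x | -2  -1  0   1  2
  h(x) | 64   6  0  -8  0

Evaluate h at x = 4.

Write h(x) = ax^4 + bx^3 + cx^2 + dx + e. Substituting each data point gives a linear system:
  16a - 8b + 4c - 2d + e = 64
  a - b + c - d + e = 6
  e = 0
  a + b + c + d + e = -8
  16a + 8b + 4c + 2d + e = 0
Solving the system yields a = 3, b = -3, c = -4, d = -4, e = 0.
So h(x) = 3x⁴ - 3x³ - 4x² - 4x.
Then h(4) = 496.

496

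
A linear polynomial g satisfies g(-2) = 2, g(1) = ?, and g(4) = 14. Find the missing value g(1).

8

On equispaced nodes a degree-1 polynomial has vanishing second forward difference, so
  g(-2) - 2·g(1) + g(4) = 0.
Substituting the known values and solving for g(1):
  -2·g(1) = -16
  g(1) = 8.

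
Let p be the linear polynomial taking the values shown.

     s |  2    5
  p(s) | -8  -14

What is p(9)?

-22

Using the Lagrange interpolation formula with nodes 2, 5:
  L_0(s) = (s - 5) / -3
  L_1(s) = (s - 2) / 3
Then p(s) = -8·L_0(s) - 14·L_1(s).
Expanding and collecting terms gives p(s) = -2s - 4.
Evaluating at s = 9: p(9) = -22.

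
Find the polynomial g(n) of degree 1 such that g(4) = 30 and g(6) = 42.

Write g(n) = an + b. Substituting each data point gives a linear system:
  4a + b = 30
  6a + b = 42
Solving the system yields a = 6, b = 6.
So g(n) = 6n + 6.
Check: g(4) = 30. ✓

g(n) = 6n + 6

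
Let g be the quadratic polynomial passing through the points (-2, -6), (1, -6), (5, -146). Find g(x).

g(x) = -5x^2 - 5x + 4

Using the Lagrange interpolation formula with nodes -2, 1, 5:
  L_0(x) = (x - 1)(x - 5) / 21
  L_1(x) = (x + 2)(x - 5) / -12
  L_2(x) = (x + 2)(x - 1) / 28
Then g(x) = -6·L_0(x) - 6·L_1(x) - 146·L_2(x).
Expanding and collecting terms gives g(x) = -5x^2 - 5x + 4.
Check: g(-2) = -6. ✓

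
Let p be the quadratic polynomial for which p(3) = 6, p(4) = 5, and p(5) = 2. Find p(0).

-3

Forward differences of the values at u = 3, 4, 5:
  p  : 6  5  2
  Δ  : -1  -3
  Δ^2: -2
The second differences are constant, confirming degree 2.
Interpolating (Newton forward form) and evaluating at u = 0 gives p(0) = -3.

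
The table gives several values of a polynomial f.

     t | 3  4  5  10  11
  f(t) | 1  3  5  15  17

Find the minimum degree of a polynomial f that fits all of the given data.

1

Divided differences on the nodes 3, 4, 5, 10, 11:
  order 0: 1  3  5  15  17
  order 1: 2  2  2  2
  order 2: 0  0  0
  order 3: 0  0
  order 4: 0
The order-1 divided differences are all 2 (nonzero) and every higher order vanishes, so the data lies on a polynomial of degree exactly 1.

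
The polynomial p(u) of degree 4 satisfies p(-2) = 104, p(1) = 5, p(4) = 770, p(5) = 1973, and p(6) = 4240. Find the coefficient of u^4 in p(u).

Write p(u) = au^4 + bu^3 + cu^2 + du + e. Substituting each data point gives a linear system:
  16a - 8b + 4c - 2d + e = 104
  a + b + c + d + e = 5
  256a + 64b + 16c + 4d + e = 770
  625a + 125b + 25c + 5d + e = 1973
  1296a + 216b + 36c + 6d + e = 4240
Solving the system yields a = 4, b = -5, c = 3, d = 5, e = -2.
So p(u) = 4u^4 - 5u^3 + 3u^2 + 5u - 2.
The leading coefficient is 4.

4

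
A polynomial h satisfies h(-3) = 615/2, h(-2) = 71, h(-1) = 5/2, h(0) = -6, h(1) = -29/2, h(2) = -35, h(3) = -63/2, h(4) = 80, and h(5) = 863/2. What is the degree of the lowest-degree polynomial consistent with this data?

Forward differences of the values at x = -3, -2, -1, 0, 1, 2, 3, 4, 5:
  h  : 615/2  71  5/2  -6  -29/2  -35  -63/2  80  863/2
  Δ  : -473/2  -137/2  -17/2  -17/2  -41/2  7/2  223/2  703/2
  Δ^2: 168  60  0  -12  24  108  240
  Δ^3: -108  -60  -12  36  84  132
  Δ^4: 48  48  48  48  48
  Δ^5: 0  0  0  0
  Δ^6: 0  0  0
  Δ^7: 0  0
  Δ^8: 0
The fourth differences are constant (48) and nonzero, while all higher differences vanish, so the minimal degree is 4.

4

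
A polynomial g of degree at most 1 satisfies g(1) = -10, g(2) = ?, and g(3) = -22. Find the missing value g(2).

The 2 known points determine the degree-1 polynomial uniquely.
Write g(s) = as + b. Substituting each data point gives a linear system:
  a + b = -10
  3a + b = -22
Solving the system yields a = -6, b = -4.
So g(s) = -6s - 4.
Then g(2) = -16.

-16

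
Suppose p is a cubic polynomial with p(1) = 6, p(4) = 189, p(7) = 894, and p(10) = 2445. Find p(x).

p(x) = 2x^3 + 5x^2 - 6x + 5

Using the Lagrange interpolation formula with nodes 1, 4, 7, 10:
  L_0(x) = (x - 4)(x - 7)(x - 10) / -162
  L_1(x) = (x - 1)(x - 7)(x - 10) / 54
  L_2(x) = (x - 1)(x - 4)(x - 10) / -54
  L_3(x) = (x - 1)(x - 4)(x - 7) / 162
Then p(x) = 6·L_0(x) + 189·L_1(x) + 894·L_2(x) + 2445·L_3(x).
Expanding and collecting terms gives p(x) = 2x^3 + 5x^2 - 6x + 5.
Check: p(7) = 894. ✓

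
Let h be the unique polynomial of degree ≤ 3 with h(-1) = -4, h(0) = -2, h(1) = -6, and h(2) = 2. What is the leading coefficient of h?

3

Write h(x) = ax^3 + bx^2 + cx + d. Substituting each data point gives a linear system:
  -a + b - c + d = -4
  d = -2
  a + b + c + d = -6
  8a + 4b + 2c + d = 2
Solving the system yields a = 3, b = -3, c = -4, d = -2.
So h(x) = 3x^3 - 3x^2 - 4x - 2.
The leading coefficient is 3.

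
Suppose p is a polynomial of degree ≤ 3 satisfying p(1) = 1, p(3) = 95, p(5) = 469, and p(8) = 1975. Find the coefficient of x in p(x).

Write p(x) = ax^3 + bx^2 + cx + d. Substituting each data point gives a linear system:
  a + b + c + d = 1
  27a + 9b + 3c + d = 95
  125a + 25b + 5c + d = 469
  512a + 64b + 8c + d = 1975
Solving the system yields a = 4, b = -1, c = -1, d = -1.
So p(x) = 4x^3 - x^2 - x - 1.
The coefficient of x is -1.

-1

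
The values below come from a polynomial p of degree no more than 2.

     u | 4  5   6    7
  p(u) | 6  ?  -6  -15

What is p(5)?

On equispaced nodes a degree-2 polynomial has vanishing third forward difference, so
  - p(4) + 3·p(5) - 3·p(6) + p(7) = 0.
Substituting the known values and solving for p(5):
  3·p(5) = 3
  p(5) = 1.

1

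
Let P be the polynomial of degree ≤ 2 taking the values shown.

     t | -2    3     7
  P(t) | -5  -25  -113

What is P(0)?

-1

Using the Lagrange interpolation formula with nodes -2, 3, 7:
  L_0(t) = (t - 3)(t - 7) / 45
  L_1(t) = (t + 2)(t - 7) / -20
  L_2(t) = (t + 2)(t - 3) / 36
Then P(t) = -5·L_0(t) - 25·L_1(t) - 113·L_2(t).
Expanding and collecting terms gives P(t) = -2t^2 - 2t - 1.
Evaluating at t = 0: P(0) = -1.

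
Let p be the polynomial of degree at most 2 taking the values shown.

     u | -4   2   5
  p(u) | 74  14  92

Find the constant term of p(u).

Write p(u) = au^2 + bu + c. Substituting each data point gives a linear system:
  16a - 4b + c = 74
  4a + 2b + c = 14
  25a + 5b + c = 92
Solving the system yields a = 4, b = -2, c = 2.
So p(u) = 4u² - 2u + 2.
The constant term is 2.

2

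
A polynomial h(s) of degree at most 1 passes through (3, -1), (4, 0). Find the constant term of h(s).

Write h(s) = as + b. Substituting each data point gives a linear system:
  3a + b = -1
  4a + b = 0
Solving the system yields a = 1, b = -4.
So h(s) = s - 4.
The constant term is -4.

-4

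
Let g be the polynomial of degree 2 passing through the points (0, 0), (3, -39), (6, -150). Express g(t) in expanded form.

Write g(t) = at^2 + bt + c. Substituting each data point gives a linear system:
  c = 0
  9a + 3b + c = -39
  36a + 6b + c = -150
Solving the system yields a = -4, b = -1, c = 0.
So g(t) = -4t^2 - t.
Check: g(0) = 0. ✓

g(t) = -4t^2 - t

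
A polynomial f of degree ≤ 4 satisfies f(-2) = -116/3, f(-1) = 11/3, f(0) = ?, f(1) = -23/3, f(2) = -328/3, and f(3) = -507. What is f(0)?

2

On equispaced nodes a degree-4 polynomial has vanishing fifth forward difference, so
  - f(-2) + 5·f(-1) - 10·f(0) + 10·f(1) - 5·f(2) + f(3) = 0.
Substituting the known values and solving for f(0):
  -10·f(0) = -20
  f(0) = 2.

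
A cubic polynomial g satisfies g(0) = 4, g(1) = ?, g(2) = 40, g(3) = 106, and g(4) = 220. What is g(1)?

The 4 known points determine the degree-3 polynomial uniquely.
Write g(s) = as^3 + bs^2 + cs + d. Substituting each data point gives a linear system:
  d = 4
  8a + 4b + 2c + d = 40
  27a + 9b + 3c + d = 106
  64a + 16b + 4c + d = 220
Solving the system yields a = 2, b = 6, c = -2, d = 4.
So g(s) = 2s^3 + 6s^2 - 2s + 4.
Then g(1) = 10.

10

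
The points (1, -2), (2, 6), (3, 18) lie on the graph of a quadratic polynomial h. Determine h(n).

Write h(n) = an^2 + bn + c. Substituting each data point gives a linear system:
  a + b + c = -2
  4a + 2b + c = 6
  9a + 3b + c = 18
Solving the system yields a = 2, b = 2, c = -6.
So h(n) = 2n^2 + 2n - 6.
Check: h(3) = 18. ✓

h(n) = 2n^2 + 2n - 6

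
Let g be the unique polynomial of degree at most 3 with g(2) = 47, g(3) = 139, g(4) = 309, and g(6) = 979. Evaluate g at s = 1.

9

Write g(s) = as^3 + bs^2 + cs + d. Substituting each data point gives a linear system:
  8a + 4b + 2c + d = 47
  27a + 9b + 3c + d = 139
  64a + 16b + 4c + d = 309
  216a + 36b + 6c + d = 979
Solving the system yields a = 4, b = 3, c = 1, d = 1.
So g(s) = 4s^3 + 3s^2 + s + 1.
Then g(1) = 9.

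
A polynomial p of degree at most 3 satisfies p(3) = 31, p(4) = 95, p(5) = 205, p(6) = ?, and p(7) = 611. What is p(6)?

On equispaced nodes a degree-3 polynomial has vanishing fourth forward difference, so
  p(3) - 4·p(4) + 6·p(5) - 4·p(6) + p(7) = 0.
Substituting the known values and solving for p(6):
  -4·p(6) = -1492
  p(6) = 373.

373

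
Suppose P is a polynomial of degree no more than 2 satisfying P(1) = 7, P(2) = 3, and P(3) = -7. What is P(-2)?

-17

Using the Lagrange interpolation formula with nodes 1, 2, 3:
  L_0(u) = (u - 2)(u - 3) / 2
  L_1(u) = (u - 1)(u - 3) / -1
  L_2(u) = (u - 1)(u - 2) / 2
Then P(u) = 7·L_0(u) + 3·L_1(u) - 7·L_2(u).
Expanding and collecting terms gives P(u) = -3u^2 + 5u + 5.
Evaluating at u = -2: P(-2) = -17.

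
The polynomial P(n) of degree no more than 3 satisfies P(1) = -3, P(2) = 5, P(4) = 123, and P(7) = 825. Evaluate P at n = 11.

3497

Using the Lagrange interpolation formula with nodes 1, 2, 4, 7:
  L_0(n) = (n - 2)(n - 4)(n - 7) / -18
  L_1(n) = (n - 1)(n - 4)(n - 7) / 10
  L_2(n) = (n - 1)(n - 2)(n - 7) / -18
  L_3(n) = (n - 1)(n - 2)(n - 4) / 90
Then P(n) = -3·L_0(n) + 5·L_1(n) + 123·L_2(n) + 825·L_3(n).
Expanding and collecting terms gives P(n) = 3n^3 - 4n^2 - n - 1.
Evaluating at n = 11: P(11) = 3497.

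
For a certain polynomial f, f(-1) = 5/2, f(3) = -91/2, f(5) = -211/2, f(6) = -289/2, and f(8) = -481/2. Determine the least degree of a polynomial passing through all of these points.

2

Divided differences on the nodes -1, 3, 5, 6, 8:
  order 0: 5/2  -91/2  -211/2  -289/2  -481/2
  order 1: -12  -30  -39  -48
  order 2: -3  -3  -3
  order 3: 0  0
  order 4: 0
The order-2 divided differences are all -3 (nonzero) and every higher order vanishes, so the data lies on a polynomial of degree exactly 2.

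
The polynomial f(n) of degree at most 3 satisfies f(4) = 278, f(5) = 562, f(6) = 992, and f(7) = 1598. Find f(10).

Using the Lagrange interpolation formula with nodes 4, 5, 6, 7:
  L_0(n) = (n - 5)(n - 6)(n - 7) / -6
  L_1(n) = (n - 4)(n - 6)(n - 7) / 2
  L_2(n) = (n - 4)(n - 5)(n - 7) / -2
  L_3(n) = (n - 4)(n - 5)(n - 6) / 6
Then f(n) = 278·L_0(n) + 562·L_1(n) + 992·L_2(n) + 1598·L_3(n).
Expanding and collecting terms gives f(n) = 5n^3 - 2n^2 - 3n + 2.
Evaluating at n = 10: f(10) = 4772.

4772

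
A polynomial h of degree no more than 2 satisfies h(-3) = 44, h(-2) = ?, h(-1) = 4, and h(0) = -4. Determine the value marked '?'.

20

The 3 known points determine the degree-2 polynomial uniquely.
Write h(t) = at^2 + bt + c. Substituting each data point gives a linear system:
  9a - 3b + c = 44
  a - b + c = 4
  c = -4
Solving the system yields a = 4, b = -4, c = -4.
So h(t) = 4t^2 - 4t - 4.
Then h(-2) = 20.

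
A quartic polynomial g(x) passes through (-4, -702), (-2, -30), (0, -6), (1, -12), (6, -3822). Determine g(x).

Using the Lagrange interpolation formula with nodes -4, -2, 0, 1, 6:
  L_0(x) = (x + 2)x(x - 1)(x - 6) / 400
  L_1(x) = (x + 4)x(x - 1)(x - 6) / -96
  L_2(x) = (x + 4)(x + 2)(x - 1)(x - 6) / 48
  L_3(x) = (x + 4)(x + 2)x(x - 6) / -75
  L_4(x) = (x + 4)(x + 2)x(x - 1) / 2400
Then g(x) = -702·L_0(x) - 30·L_1(x) - 6·L_2(x) - 12·L_3(x) - 3822·L_4(x).
Expanding and collecting terms gives g(x) = -3x⁴ + 3x² - 6x - 6.
Check: g(1) = -12. ✓

g(x) = -3x^4 + 3x^2 - 6x - 6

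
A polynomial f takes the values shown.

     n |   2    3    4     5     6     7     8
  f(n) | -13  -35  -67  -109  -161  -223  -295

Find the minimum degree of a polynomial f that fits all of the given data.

Forward differences of the values at n = 2, 3, 4, 5, 6, 7, 8:
  f  : -13  -35  -67  -109  -161  -223  -295
  Δ  : -22  -32  -42  -52  -62  -72
  Δ^2: -10  -10  -10  -10  -10
  Δ^3: 0  0  0  0
  Δ^4: 0  0  0
  Δ^5: 0  0
  Δ^6: 0
The second differences are constant (-10) and nonzero, while all higher differences vanish, so the minimal degree is 2.

2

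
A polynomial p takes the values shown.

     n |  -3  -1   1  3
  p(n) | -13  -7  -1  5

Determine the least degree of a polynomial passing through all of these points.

Forward differences of the values at n = -3, -1, 1, 3:
  p  : -13  -7  -1  5
  Δ  : 6  6  6
  Δ^2: 0  0
  Δ^3: 0
The first differences are constant (6) and nonzero, while all higher differences vanish, so the minimal degree is 1.

1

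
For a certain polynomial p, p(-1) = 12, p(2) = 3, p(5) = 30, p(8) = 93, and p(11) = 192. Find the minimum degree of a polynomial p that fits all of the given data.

Forward differences of the values at n = -1, 2, 5, 8, 11:
  p  : 12  3  30  93  192
  Δ  : -9  27  63  99
  Δ^2: 36  36  36
  Δ^3: 0  0
  Δ^4: 0
The second differences are constant (36) and nonzero, while all higher differences vanish, so the minimal degree is 2.

2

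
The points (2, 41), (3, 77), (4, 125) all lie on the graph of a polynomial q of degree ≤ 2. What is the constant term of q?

Write q(x) = ax^2 + bx + c. Substituting each data point gives a linear system:
  4a + 2b + c = 41
  9a + 3b + c = 77
  16a + 4b + c = 125
Solving the system yields a = 6, b = 6, c = 5.
So q(x) = 6x^2 + 6x + 5.
The constant term is 5.

5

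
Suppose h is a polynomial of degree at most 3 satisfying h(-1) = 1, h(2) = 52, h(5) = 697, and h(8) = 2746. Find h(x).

Using the Lagrange interpolation formula with nodes -1, 2, 5, 8:
  L_0(x) = (x - 2)(x - 5)(x - 8) / -162
  L_1(x) = (x + 1)(x - 5)(x - 8) / 54
  L_2(x) = (x + 1)(x - 2)(x - 8) / -54
  L_3(x) = (x + 1)(x - 2)(x - 5) / 162
Then h(x) = 1·L_0(x) + 52·L_1(x) + 697·L_2(x) + 2746·L_3(x).
Expanding and collecting terms gives h(x) = 5x^3 + 3x^2 - x + 2.
Check: h(2) = 52. ✓

h(x) = 5x^3 + 3x^2 - x + 2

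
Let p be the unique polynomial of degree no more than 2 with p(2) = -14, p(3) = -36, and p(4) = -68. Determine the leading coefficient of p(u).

Write p(u) = au^2 + bu + c. Substituting each data point gives a linear system:
  4a + 2b + c = -14
  9a + 3b + c = -36
  16a + 4b + c = -68
Solving the system yields a = -5, b = 3, c = 0.
So p(u) = -5u² + 3u.
The leading coefficient is -5.

-5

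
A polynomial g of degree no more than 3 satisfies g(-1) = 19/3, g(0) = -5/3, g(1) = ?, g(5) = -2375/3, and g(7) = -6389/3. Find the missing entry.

The 4 known points determine the degree-3 polynomial uniquely.
Write g(u) = au^3 + bu^2 + cu + d. Substituting each data point gives a linear system:
  -a + b - c + d = 19/3
  d = -5/3
  125a + 25b + 5c + d = -2375/3
  343a + 49b + 7c + d = -6389/3
Solving the system yields a = -6, b = -1, c = -3, d = -5/3.
So g(u) = -6u³ - u² - 3u - 5/3.
Then g(1) = -35/3.

-35/3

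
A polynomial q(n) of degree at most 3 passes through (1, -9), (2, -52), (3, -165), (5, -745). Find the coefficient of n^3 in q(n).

-6

Write q(n) = an^3 + bn^2 + cn + d. Substituting each data point gives a linear system:
  a + b + c + d = -9
  8a + 4b + 2c + d = -52
  27a + 9b + 3c + d = -165
  125a + 25b + 5c + d = -745
Solving the system yields a = -6, b = 1, c = -4, d = 0.
So q(n) = -6n^3 + n^2 - 4n.
The leading coefficient is -6.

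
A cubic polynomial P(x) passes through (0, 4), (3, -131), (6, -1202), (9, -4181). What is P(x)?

P(x) = -6x^3 + 2x^2 + 3x + 4

Write P(x) = ax^3 + bx^2 + cx + d. Substituting each data point gives a linear system:
  d = 4
  27a + 9b + 3c + d = -131
  216a + 36b + 6c + d = -1202
  729a + 81b + 9c + d = -4181
Solving the system yields a = -6, b = 2, c = 3, d = 4.
So P(x) = -6x^3 + 2x^2 + 3x + 4.
Check: P(0) = 4. ✓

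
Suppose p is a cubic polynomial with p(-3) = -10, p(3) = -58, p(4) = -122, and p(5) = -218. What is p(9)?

-1042

Using the Lagrange interpolation formula with nodes -3, 3, 4, 5:
  L_0(u) = (u - 3)(u - 4)(u - 5) / -336
  L_1(u) = (u + 3)(u - 4)(u - 5) / 12
  L_2(u) = (u + 3)(u - 3)(u - 5) / -7
  L_3(u) = (u + 3)(u - 3)(u - 4) / 16
Then p(u) = -10·L_0(u) - 58·L_1(u) - 122·L_2(u) - 218·L_3(u).
Expanding and collecting terms gives p(u) = -u^3 - 4u^2 + u + 2.
Evaluating at u = 9: p(9) = -1042.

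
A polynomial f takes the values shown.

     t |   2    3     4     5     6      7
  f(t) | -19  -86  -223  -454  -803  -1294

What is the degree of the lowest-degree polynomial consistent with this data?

3

Forward differences of the values at t = 2, 3, 4, 5, 6, 7:
  f  : -19  -86  -223  -454  -803  -1294
  Δ  : -67  -137  -231  -349  -491
  Δ^2: -70  -94  -118  -142
  Δ^3: -24  -24  -24
  Δ^4: 0  0
  Δ^5: 0
The third differences are constant (-24) and nonzero, while all higher differences vanish, so the minimal degree is 3.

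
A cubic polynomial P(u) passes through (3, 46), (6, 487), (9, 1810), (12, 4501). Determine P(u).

P(u) = 3u^3 - 5u^2 + 3u + 1

Write P(u) = au^3 + bu^2 + cu + d. Substituting each data point gives a linear system:
  27a + 9b + 3c + d = 46
  216a + 36b + 6c + d = 487
  729a + 81b + 9c + d = 1810
  1728a + 144b + 12c + d = 4501
Solving the system yields a = 3, b = -5, c = 3, d = 1.
So P(u) = 3u³ - 5u² + 3u + 1.
Check: P(12) = 4501. ✓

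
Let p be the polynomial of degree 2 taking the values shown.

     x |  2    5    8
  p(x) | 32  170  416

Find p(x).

p(x) = 6x^2 + 4x

Using the Lagrange interpolation formula with nodes 2, 5, 8:
  L_0(x) = (x - 5)(x - 8) / 18
  L_1(x) = (x - 2)(x - 8) / -9
  L_2(x) = (x - 2)(x - 5) / 18
Then p(x) = 32·L_0(x) + 170·L_1(x) + 416·L_2(x).
Expanding and collecting terms gives p(x) = 6x^2 + 4x.
Check: p(5) = 170. ✓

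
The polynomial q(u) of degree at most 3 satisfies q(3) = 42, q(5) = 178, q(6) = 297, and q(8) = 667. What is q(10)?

1253

Using the Lagrange interpolation formula with nodes 3, 5, 6, 8:
  L_0(u) = (u - 5)(u - 6)(u - 8) / -30
  L_1(u) = (u - 3)(u - 6)(u - 8) / 6
  L_2(u) = (u - 3)(u - 5)(u - 8) / -6
  L_3(u) = (u - 3)(u - 5)(u - 6) / 30
Then q(u) = 42·L_0(u) + 178·L_1(u) + 297·L_2(u) + 667·L_3(u).
Expanding and collecting terms gives q(u) = u^3 + 3u^2 - 5u + 3.
Evaluating at u = 10: q(10) = 1253.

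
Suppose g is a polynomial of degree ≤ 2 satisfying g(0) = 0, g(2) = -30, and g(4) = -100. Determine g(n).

g(n) = -5n^2 - 5n

Using the Lagrange interpolation formula with nodes 0, 2, 4:
  L_0(n) = (n - 2)(n - 4) / 8
  L_1(n) = n(n - 4) / -4
  L_2(n) = n(n - 2) / 8
Then g(n) = 0·L_0(n) - 30·L_1(n) - 100·L_2(n).
Expanding and collecting terms gives g(n) = -5n^2 - 5n.
Check: g(4) = -100. ✓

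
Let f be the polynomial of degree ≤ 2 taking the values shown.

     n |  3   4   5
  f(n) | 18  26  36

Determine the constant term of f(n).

6

Write f(n) = an^2 + bn + c. Substituting each data point gives a linear system:
  9a + 3b + c = 18
  16a + 4b + c = 26
  25a + 5b + c = 36
Solving the system yields a = 1, b = 1, c = 6.
So f(n) = n² + n + 6.
The constant term is 6.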